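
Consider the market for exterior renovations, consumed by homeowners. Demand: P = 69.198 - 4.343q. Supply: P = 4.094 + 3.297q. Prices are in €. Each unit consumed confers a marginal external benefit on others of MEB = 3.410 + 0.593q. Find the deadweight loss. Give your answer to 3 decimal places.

DWL = €5.082

Market equilibrium (private): 4.094 + 3.297q = 69.198 - 4.343q → q_m = 8.5215.
Social marginal benefit = demand + MEB = 72.608 - 3.750q.
Set SMB = MC: 72.608 - 3.750q = 4.094 + 3.297q → q* = 9.7224.
Between q* and q_m the wedge SMB − MC runs linearly from 0 to MEB(q_m), so the loss is a triangle.
DWL = ½ × 1.2009 × 8.4632 = 5.0817.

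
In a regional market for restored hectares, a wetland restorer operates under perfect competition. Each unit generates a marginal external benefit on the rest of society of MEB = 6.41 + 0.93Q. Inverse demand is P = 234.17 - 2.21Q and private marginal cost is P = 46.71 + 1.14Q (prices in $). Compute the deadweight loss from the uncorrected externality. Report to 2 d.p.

Market equilibrium (private): 46.71 + 1.14Q = 234.17 - 2.21Q → Q_m = 55.9582.
Social marginal cost = private MC − MEB = 40.30 + 0.21Q.
Set SMC = demand: 40.30 + 0.21Q = 234.17 - 2.21Q → Q* = 80.1116.
Height of the DWL triangle at Q_m is demand(Q_m) − SMC(Q_m) = MEB(Q_m) = 58.4511.
DWL = ½ × 24.1534 × 58.4511 = 705.8964.

DWL = $705.90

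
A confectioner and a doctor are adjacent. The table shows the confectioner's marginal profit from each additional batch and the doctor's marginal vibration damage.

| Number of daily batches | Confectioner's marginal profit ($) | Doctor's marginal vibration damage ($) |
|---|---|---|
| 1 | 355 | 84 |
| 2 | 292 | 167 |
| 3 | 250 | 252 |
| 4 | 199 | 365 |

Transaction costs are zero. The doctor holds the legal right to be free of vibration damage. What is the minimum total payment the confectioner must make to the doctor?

Efficient level: marginal profit ≥ marginal vibration damage through level 2, so k* = 2.
With the doctor holding the right, the confectioner must at least compensate total damage at k*: 84 + 167 = 251.

$251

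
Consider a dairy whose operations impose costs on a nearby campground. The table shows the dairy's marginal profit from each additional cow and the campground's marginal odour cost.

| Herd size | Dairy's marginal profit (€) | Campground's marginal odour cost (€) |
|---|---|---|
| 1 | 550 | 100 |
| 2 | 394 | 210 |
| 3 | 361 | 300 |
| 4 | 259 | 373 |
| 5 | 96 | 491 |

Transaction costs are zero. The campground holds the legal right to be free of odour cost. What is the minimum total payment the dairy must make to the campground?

Efficient level: marginal profit ≥ marginal odour cost through level 3, so k* = 3.
With the campground holding the right, the dairy must at least compensate total damage at k*: 100 + 210 + 300 = 610.

€610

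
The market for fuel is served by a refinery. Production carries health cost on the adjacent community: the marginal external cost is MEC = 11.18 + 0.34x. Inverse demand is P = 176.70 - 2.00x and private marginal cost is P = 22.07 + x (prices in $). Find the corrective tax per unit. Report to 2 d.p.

Social marginal cost = private MC + MEC = 33.25 + 1.34x.
Set SMC = demand: 33.25 + 1.34x = 176.70 - 2.00x → x* = 42.9491.
The Pigouvian tax equals MEC at x*: 11.18 + 0.34×42.9491 = 25.7827.

tax = $25.78 per unit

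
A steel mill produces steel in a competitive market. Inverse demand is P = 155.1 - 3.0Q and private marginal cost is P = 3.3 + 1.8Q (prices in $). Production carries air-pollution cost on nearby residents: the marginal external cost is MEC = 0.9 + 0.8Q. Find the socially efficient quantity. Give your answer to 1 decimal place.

Social marginal cost = private MC + MEC = 4.2 + 2.6Q.
Set SMC = demand: 4.2 + 2.6Q = 155.1 - 3.0Q → Q* = 26.9464.

Q* = 26.9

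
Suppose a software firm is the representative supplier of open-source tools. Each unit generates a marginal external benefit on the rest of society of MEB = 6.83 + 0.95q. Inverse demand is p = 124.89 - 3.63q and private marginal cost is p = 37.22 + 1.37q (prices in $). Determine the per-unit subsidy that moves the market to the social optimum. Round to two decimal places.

Social marginal cost = private MC − MEB = 30.39 + 0.42q.
Set SMC = demand: 30.39 + 0.42q = 124.89 - 3.63q → q* = 23.3333.
The Pigouvian subsidy equals MEB at q*: 6.83 + 0.95×23.3333 = 28.9966.

subsidy = $29.00 per unit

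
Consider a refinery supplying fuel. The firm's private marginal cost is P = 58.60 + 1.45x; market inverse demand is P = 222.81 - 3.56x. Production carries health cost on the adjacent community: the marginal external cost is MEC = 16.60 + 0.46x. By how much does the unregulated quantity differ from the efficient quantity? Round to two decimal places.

Market equilibrium (private): 58.60 + 1.45x = 222.81 - 3.56x → x_m = 32.7764.
Social marginal cost = private MC + MEC = 75.20 + 1.91x.
Set SMC = demand: 75.20 + 1.91x = 222.81 - 3.56x → x* = 26.9854.
Gap = |32.7764 − 26.9854| = 5.7910.

5.79 units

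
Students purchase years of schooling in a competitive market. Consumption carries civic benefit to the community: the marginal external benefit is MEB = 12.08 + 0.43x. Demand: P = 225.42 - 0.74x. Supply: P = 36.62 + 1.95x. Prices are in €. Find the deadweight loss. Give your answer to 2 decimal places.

Market equilibrium (private): 36.62 + 1.95x = 225.42 - 0.74x → x_m = 70.1859.
Social marginal benefit = demand + MEB = 237.50 - 0.31x.
Set SMB = MC: 237.50 - 0.31x = 36.62 + 1.95x → x* = 88.8850.
Height of the DWL triangle at x_m is SMB(x_m) − MC(x_m) = MEB(x_m) = 42.2599.
DWL = ½ × 18.6991 × 42.2599 = 395.1110.

DWL = €395.11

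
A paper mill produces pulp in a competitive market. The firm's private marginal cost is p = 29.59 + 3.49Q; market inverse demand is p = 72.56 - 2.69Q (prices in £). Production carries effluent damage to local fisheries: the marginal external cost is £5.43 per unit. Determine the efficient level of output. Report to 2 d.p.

Q* = 6.07

Social marginal cost = private MC + MEC = 35.02 + 3.49Q.
Set SMC = demand: 35.02 + 3.49Q = 72.56 - 2.69Q → Q* = 6.0744.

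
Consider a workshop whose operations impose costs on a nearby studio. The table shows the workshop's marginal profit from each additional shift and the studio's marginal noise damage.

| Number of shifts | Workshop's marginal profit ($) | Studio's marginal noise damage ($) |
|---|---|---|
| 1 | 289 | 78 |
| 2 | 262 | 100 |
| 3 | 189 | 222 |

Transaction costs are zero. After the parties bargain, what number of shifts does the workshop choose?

2

Bargaining reaches the level where marginal profit last exceeds marginal noise damage.
That holds through level 2 (262 ≥ 100) but not at 3 (189 < 222).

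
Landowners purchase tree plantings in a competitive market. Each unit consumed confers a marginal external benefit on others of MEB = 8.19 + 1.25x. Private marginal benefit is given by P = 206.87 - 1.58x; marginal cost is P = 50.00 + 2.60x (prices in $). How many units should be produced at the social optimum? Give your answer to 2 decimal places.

x* = 56.33

Social marginal benefit = demand + MEB = 215.06 - 0.33x.
Set SMB = MC: 215.06 - 0.33x = 50.00 + 2.60x → x* = 56.3345.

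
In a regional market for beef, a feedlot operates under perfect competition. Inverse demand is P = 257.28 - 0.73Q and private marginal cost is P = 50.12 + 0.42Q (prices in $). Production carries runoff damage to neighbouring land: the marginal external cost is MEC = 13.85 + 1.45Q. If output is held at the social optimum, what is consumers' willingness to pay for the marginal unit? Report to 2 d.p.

P = $203.00

Social marginal cost = private MC + MEC = 63.97 + 1.87Q.
Set SMC = demand: 63.97 + 1.87Q = 257.28 - 0.73Q → Q* = 74.3500.
Consumer price on the demand curve at Q*: 257.28 − 0.73×74.3500 = 203.0045.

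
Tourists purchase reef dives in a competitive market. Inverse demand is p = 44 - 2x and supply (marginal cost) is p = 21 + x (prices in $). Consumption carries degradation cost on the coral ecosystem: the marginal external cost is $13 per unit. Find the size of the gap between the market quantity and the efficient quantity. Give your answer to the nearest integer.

4 units

Market equilibrium (private): 21 + x = 44 - 2x → x_m = 7.6667.
Social marginal benefit = demand − MEC = 31 - 2x.
Set SMB = MC: 31 - 2x = 21 + x → x* = 3.3333.
Gap = |7.6667 − 3.3333| = 4.3334.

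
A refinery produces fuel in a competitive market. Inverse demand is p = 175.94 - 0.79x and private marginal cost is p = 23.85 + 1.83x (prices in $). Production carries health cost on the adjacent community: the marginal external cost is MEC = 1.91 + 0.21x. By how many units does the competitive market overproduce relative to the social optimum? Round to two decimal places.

4.98 units

Market equilibrium (private): 23.85 + 1.83x = 175.94 - 0.79x → x_m = 58.0496.
Social marginal cost = private MC + MEC = 25.76 + 2.04x.
Set SMC = demand: 25.76 + 2.04x = 175.94 - 0.79x → x* = 53.0671.
Gap = |58.0496 − 53.0671| = 4.9825.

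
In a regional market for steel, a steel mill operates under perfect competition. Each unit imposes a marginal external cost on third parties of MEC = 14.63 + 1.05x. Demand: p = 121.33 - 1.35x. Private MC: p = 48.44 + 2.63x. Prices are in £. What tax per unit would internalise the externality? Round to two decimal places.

tax = £26.79 per unit

Social marginal cost = private MC + MEC = 63.07 + 3.68x.
Set SMC = demand: 63.07 + 3.68x = 121.33 - 1.35x → x* = 11.5825.
The Pigouvian tax equals MEC at x*: 14.63 + 1.05×11.5825 = 26.7916.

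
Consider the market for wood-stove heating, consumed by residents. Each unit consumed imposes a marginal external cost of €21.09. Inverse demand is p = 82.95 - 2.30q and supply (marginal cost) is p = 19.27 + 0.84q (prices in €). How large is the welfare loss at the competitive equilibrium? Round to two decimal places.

Market equilibrium (private): 19.27 + 0.84q = 82.95 - 2.30q → q_m = 20.2803.
Social marginal benefit = demand − MEC = 61.86 - 2.30q.
Set SMB = MC: 61.86 - 2.30q = 19.27 + 0.84q → q* = 13.5637.
The loss is the area between SMB and MC from q* to q_m; with linear curves that's a triangle of height MEC(q_m).
DWL = ½ × 6.7166 × 21.0900 = 70.8265.

DWL = €70.83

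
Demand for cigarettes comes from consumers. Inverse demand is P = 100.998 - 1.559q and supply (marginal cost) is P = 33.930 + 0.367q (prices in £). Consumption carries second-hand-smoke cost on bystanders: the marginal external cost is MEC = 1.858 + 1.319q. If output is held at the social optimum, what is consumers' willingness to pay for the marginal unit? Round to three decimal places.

P = £69.669

Social marginal benefit = demand − MEC = 99.140 - 2.878q.
Set SMB = MC: 99.140 - 2.878q = 33.930 + 0.367q → q* = 20.0955.
Consumer price on the demand curve at q*: 100.998 − 1.559×20.0955 = 69.6691.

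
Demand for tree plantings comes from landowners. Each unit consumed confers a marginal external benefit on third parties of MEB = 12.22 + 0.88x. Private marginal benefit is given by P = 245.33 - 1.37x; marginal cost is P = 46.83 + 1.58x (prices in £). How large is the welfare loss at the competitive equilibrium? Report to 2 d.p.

Market equilibrium (private): 46.83 + 1.58x = 245.33 - 1.37x → x_m = 67.2881.
Social marginal benefit = demand + MEB = 257.55 - 0.49x.
Set SMB = MC: 257.55 - 0.49x = 46.83 + 1.58x → x* = 101.7971.
The welfare-loss triangle has base |x_m − x*| and height MEB(x_m) (the vertical gap between SMB and MC is zero at x* and MEB at x_m).
DWL = ½ × 34.5090 × 71.4336 = 1232.5511.

DWL = £1232.55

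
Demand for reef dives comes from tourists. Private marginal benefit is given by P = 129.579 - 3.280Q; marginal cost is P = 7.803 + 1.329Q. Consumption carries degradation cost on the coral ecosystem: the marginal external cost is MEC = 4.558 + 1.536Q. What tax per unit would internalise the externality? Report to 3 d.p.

tax = 33.858 per unit

Social marginal benefit = demand − MEC = 125.021 - 4.816Q.
Set SMB = MC: 125.021 - 4.816Q = 7.803 + 1.329Q → Q* = 19.0753.
The Pigouvian tax equals MEC at Q*: 4.558 + 1.536×19.0753 = 33.8577.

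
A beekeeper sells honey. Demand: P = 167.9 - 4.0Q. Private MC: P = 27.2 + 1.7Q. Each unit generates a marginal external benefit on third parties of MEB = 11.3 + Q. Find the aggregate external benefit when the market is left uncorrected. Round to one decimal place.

583.6

Market equilibrium (private): 27.2 + 1.7Q = 167.9 - 4.0Q → Q_m = 24.6842.
Total external benefit = ∫₀^{Q_m} (11.3 + 1.0Q) dQ = 11.3×24.6842 + ½×1.0×24.6842² = 583.5863.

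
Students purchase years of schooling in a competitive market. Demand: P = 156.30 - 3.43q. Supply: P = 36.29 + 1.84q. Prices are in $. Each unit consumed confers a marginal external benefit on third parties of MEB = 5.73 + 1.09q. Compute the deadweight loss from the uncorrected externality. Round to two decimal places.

Market equilibrium (private): 36.29 + 1.84q = 156.30 - 3.43q → q_m = 22.7723.
Social marginal benefit = demand + MEB = 162.03 - 2.34q.
Set SMB = MC: 162.03 - 2.34q = 36.29 + 1.84q → q* = 30.0813.
Between q* and q_m the wedge SMB − MC runs linearly from 0 to MEB(q_m), so the loss is a triangle.
DWL = ½ × 7.3090 × 30.5518 = 111.6516.

DWL = $111.65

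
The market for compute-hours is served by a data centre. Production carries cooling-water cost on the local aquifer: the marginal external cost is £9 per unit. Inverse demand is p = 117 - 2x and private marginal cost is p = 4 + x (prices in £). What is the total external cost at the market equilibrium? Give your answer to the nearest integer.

Market equilibrium (private): 4 + x = 117 - 2x → x_m = 37.6667.
Total external cost = MEC × x_m = 9 × 37.6667 = 339.0003.

£339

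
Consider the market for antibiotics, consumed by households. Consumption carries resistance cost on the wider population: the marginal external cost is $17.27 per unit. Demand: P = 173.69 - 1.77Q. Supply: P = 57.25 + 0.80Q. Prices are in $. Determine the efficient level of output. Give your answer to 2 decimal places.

Q* = 38.59

Social marginal benefit = demand − MEC = 156.42 - 1.77Q.
Set SMB = MC: 156.42 - 1.77Q = 57.25 + 0.80Q → Q* = 38.5875.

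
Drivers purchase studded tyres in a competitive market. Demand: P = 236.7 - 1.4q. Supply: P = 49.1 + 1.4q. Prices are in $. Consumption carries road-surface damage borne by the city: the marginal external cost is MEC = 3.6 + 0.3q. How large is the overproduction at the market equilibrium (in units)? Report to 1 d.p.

7.6 units

Market equilibrium (private): 49.1 + 1.4q = 236.7 - 1.4q → q_m = 67.0000.
Social marginal benefit = demand − MEC = 233.1 - 1.7q.
Set SMB = MC: 233.1 - 1.7q = 49.1 + 1.4q → q* = 59.3548.
Gap = |67.0000 − 59.3548| = 7.6452.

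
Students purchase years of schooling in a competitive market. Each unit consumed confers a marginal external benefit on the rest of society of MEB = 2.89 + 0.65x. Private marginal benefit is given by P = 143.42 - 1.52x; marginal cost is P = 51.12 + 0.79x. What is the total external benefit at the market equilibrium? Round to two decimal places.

634.35

Market equilibrium (private): 51.12 + 0.79x = 143.42 - 1.52x → x_m = 39.9567.
Total external benefit = ∫₀^{x_m} (2.89 + 0.65x) dx = 2.89×39.9567 + ½×0.65×39.9567² = 634.3497.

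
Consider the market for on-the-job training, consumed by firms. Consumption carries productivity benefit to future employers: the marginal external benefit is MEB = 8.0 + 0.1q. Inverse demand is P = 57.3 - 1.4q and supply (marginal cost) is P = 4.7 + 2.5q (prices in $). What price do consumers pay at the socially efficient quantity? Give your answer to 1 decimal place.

P = $35.0

Social marginal benefit = demand + MEB = 65.3 - 1.3q.
Set SMB = MC: 65.3 - 1.3q = 4.7 + 2.5q → q* = 15.9474.
Consumer price on the demand curve at q*: 57.3 − 1.4×15.9474 = 34.9736.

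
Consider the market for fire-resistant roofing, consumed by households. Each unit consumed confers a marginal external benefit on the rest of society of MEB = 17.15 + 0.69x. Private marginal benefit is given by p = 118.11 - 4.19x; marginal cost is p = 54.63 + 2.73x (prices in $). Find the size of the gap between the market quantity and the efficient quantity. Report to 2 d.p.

Market equilibrium (private): 54.63 + 2.73x = 118.11 - 4.19x → x_m = 9.1734.
Social marginal benefit = demand + MEB = 135.26 - 3.50x.
Set SMB = MC: 135.26 - 3.50x = 54.63 + 2.73x → x* = 12.9422.
Gap = |9.1734 − 12.9422| = 3.7688.

3.77 units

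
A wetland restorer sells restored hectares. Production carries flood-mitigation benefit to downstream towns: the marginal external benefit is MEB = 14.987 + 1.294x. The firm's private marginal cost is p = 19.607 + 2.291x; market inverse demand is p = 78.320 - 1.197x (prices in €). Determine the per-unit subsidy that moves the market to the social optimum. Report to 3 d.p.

subsidy = €58.455 per unit

Social marginal cost = private MC − MEB = 4.620 + 0.997x.
Set SMC = demand: 4.620 + 0.997x = 78.320 - 1.197x → x* = 33.5916.
The Pigouvian subsidy equals MEB at x*: 14.987 + 1.294×33.5916 = 58.4545.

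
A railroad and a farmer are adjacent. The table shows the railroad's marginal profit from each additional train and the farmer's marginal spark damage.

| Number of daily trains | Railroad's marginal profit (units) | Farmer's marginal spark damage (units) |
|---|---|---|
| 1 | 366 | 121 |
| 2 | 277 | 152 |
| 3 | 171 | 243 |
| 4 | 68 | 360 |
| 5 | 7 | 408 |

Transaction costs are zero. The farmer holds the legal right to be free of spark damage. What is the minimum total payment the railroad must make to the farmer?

273

Efficient level: marginal profit ≥ marginal spark damage through level 2, so k* = 2.
With the farmer holding the right, the railroad must at least compensate total damage at k*: 121 + 152 = 273.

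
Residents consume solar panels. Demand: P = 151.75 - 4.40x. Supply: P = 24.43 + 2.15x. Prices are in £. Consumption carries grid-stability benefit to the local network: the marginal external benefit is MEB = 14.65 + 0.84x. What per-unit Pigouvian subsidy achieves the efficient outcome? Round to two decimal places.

Social marginal benefit = demand + MEB = 166.40 - 3.56x.
Set SMB = MC: 166.40 - 3.56x = 24.43 + 2.15x → x* = 24.8634.
The Pigouvian subsidy equals MEB at x*: 14.65 + 0.84×24.8634 = 35.5353.

subsidy = £35.54 per unit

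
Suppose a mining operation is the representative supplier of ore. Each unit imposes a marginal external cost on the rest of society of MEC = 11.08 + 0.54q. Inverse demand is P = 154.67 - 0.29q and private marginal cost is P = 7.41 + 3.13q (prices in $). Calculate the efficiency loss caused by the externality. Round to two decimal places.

DWL = $148.82

Market equilibrium (private): 7.41 + 3.13q = 154.67 - 0.29q → q_m = 43.0585.
Social marginal cost = private MC + MEC = 18.49 + 3.67q.
Set SMC = demand: 18.49 + 3.67q = 154.67 - 0.29q → q* = 34.3889.
Between q* and q_m the wedge SMC − demand runs linearly from 0 to MEC(q_m), so the loss is a triangle.
DWL = ½ × 8.6696 × 34.3316 = 148.8206.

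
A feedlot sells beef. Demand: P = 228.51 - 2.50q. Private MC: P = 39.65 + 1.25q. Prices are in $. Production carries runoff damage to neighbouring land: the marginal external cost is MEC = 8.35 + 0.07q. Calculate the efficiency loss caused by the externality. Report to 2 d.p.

Market equilibrium (private): 39.65 + 1.25q = 228.51 - 2.50q → q_m = 50.3627.
Social marginal cost = private MC + MEC = 48.00 + 1.32q.
Set SMC = demand: 48.00 + 1.32q = 228.51 - 2.50q → q* = 47.2539.
The welfare-loss triangle has base |q_m − q*| and height MEC(q_m) (the vertical gap between SMC and demand is zero at q* and MEC at q_m).
DWL = ½ × 3.1088 × 11.8754 = 18.4591.

DWL = $18.46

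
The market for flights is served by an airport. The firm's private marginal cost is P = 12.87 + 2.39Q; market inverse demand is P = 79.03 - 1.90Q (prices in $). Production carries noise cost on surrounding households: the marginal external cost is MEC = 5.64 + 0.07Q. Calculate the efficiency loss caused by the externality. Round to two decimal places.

Market equilibrium (private): 12.87 + 2.39Q = 79.03 - 1.90Q → Q_m = 15.4219.
Social marginal cost = private MC + MEC = 18.51 + 2.46Q.
Set SMC = demand: 18.51 + 2.46Q = 79.03 - 1.90Q → Q* = 13.8807.
Height of the DWL triangle at Q_m is SMC(Q_m) − demand(Q_m) = MEC(Q_m) = 6.7195.
DWL = ½ × 1.5412 × 6.7195 = 5.1780.

DWL = $5.18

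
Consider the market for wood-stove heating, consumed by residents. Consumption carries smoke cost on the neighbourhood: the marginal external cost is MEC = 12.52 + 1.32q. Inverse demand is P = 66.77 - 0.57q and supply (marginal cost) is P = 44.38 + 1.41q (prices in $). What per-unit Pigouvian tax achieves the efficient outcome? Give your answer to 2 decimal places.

Social marginal benefit = demand − MEC = 54.25 - 1.89q.
Set SMB = MC: 54.25 - 1.89q = 44.38 + 1.41q → q* = 2.9909.
The Pigouvian tax equals MEC at q*: 12.52 + 1.32×2.9909 = 16.4680.

tax = $16.47 per unit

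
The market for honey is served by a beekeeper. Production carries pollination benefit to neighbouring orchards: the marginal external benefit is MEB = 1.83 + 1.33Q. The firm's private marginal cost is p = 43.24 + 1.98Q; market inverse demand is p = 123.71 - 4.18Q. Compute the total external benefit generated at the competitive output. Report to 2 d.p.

137.39

Market equilibrium (private): 43.24 + 1.98Q = 123.71 - 4.18Q → Q_m = 13.0633.
Total external benefit = ∫₀^{Q_m} (1.83 + 1.33Q) dQ = 1.83×13.0633 + ½×1.33×13.0633² = 137.3880.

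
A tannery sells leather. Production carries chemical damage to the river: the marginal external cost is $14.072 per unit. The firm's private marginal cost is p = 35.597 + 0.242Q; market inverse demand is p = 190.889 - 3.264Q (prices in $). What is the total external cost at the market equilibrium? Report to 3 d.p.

$623.294

Market equilibrium (private): 35.597 + 0.242Q = 190.889 - 3.264Q → Q_m = 44.2932.
Total external cost = MEC × Q_m = 14.072 × 44.2932 = 623.2939.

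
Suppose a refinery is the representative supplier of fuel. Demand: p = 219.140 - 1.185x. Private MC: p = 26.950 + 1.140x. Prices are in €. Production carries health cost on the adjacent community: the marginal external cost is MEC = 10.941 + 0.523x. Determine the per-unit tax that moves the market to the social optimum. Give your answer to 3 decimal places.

Social marginal cost = private MC + MEC = 37.891 + 1.663x.
Set SMC = demand: 37.891 + 1.663x = 219.140 - 1.185x → x* = 63.6408.
The Pigouvian tax equals MEC at x*: 10.941 + 0.523×63.6408 = 44.2251.

tax = €44.225 per unit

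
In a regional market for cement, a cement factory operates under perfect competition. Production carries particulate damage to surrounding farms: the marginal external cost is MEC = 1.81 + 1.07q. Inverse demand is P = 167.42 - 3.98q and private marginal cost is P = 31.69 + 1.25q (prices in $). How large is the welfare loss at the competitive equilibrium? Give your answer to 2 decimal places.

Market equilibrium (private): 31.69 + 1.25q = 167.42 - 3.98q → q_m = 25.9522.
Social marginal cost = private MC + MEC = 33.50 + 2.32q.
Set SMC = demand: 33.50 + 2.32q = 167.42 - 3.98q → q* = 21.2571.
The loss is the area between SMC and demand from q* to q_m; with linear curves that's a triangle of height MEC(q_m).
DWL = ½ × 4.6951 × 29.5789 = 69.4379.

DWL = $69.44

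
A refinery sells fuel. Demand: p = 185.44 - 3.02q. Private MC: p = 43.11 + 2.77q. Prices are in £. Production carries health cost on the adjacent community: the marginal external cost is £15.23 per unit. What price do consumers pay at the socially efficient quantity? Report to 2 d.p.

Social marginal cost = private MC + MEC = 58.34 + 2.77q.
Set SMC = demand: 58.34 + 2.77q = 185.44 - 3.02q → q* = 21.9516.
Consumer price on the demand curve at q*: 185.44 − 3.02×21.9516 = 119.1462.

P = £119.15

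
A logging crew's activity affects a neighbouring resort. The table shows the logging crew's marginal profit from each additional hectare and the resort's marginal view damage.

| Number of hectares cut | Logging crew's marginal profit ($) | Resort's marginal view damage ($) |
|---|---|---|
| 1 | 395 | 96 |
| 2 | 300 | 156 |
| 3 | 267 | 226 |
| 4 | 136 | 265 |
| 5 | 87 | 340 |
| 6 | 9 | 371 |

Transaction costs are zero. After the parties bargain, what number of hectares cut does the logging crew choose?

Bargaining reaches the level where marginal profit last exceeds marginal view damage.
That holds through level 3 (267 ≥ 226) but not at 4 (136 < 265).

3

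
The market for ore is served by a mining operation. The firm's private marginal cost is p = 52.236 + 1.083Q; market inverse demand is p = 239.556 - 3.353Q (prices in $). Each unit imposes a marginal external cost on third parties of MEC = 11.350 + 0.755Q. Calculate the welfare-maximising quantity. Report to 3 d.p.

Social marginal cost = private MC + MEC = 63.586 + 1.838Q.
Set SMC = demand: 63.586 + 1.838Q = 239.556 - 3.353Q → Q* = 33.8991.

Q* = 33.899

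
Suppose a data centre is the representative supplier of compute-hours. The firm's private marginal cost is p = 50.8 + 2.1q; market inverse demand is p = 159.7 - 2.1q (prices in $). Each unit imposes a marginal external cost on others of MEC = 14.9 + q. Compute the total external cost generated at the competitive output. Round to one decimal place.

$722.5

Market equilibrium (private): 50.8 + 2.1q = 159.7 - 2.1q → q_m = 25.9286.
Total external cost = ∫₀^{q_m} (14.9 + 1.0q) dq = 14.9×25.9286 + ½×1.0×25.9286² = 722.4823.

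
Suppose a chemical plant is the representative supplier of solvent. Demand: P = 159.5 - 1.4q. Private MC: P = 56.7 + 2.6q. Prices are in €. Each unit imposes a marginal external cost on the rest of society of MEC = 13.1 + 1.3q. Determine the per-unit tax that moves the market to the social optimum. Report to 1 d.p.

tax = €35.1 per unit

Social marginal cost = private MC + MEC = 69.8 + 3.9q.
Set SMC = demand: 69.8 + 3.9q = 159.5 - 1.4q → q* = 16.9245.
The Pigouvian tax equals MEC at q*: 13.1 + 1.3×16.9245 = 35.1019.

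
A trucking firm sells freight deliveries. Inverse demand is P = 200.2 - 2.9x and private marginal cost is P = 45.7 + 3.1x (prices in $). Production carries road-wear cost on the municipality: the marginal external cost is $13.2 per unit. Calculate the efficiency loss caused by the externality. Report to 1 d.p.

Market equilibrium (private): 45.7 + 3.1x = 200.2 - 2.9x → x_m = 25.7500.
Social marginal cost = private MC + MEC = 58.9 + 3.1x.
Set SMC = demand: 58.9 + 3.1x = 200.2 - 2.9x → x* = 23.5500.
The welfare-loss triangle has base |x_m − x*| and height MEC(x_m) (the vertical gap between SMC and demand is zero at x* and MEC at x_m).
DWL = ½ × 2.2000 × 13.2000 = 14.5200.

DWL = $14.5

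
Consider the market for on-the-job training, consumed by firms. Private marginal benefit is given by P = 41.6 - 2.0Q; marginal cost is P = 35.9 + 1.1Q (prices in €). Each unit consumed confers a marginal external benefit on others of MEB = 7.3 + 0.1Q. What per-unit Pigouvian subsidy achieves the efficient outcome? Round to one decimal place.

subsidy = €7.7 per unit

Social marginal benefit = demand + MEB = 48.9 - 1.9Q.
Set SMB = MC: 48.9 - 1.9Q = 35.9 + 1.1Q → Q* = 4.3333.
The Pigouvian subsidy equals MEB at Q*: 7.3 + 0.1×4.3333 = 7.7333.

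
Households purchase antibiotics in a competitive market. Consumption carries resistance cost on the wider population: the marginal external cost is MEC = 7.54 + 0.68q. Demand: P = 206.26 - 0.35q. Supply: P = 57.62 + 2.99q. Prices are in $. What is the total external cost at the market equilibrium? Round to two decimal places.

$1008.93

Market equilibrium (private): 57.62 + 2.99q = 206.26 - 0.35q → q_m = 44.5030.
Total external cost = ∫₀^{q_m} (7.54 + 0.68q) dq = 7.54×44.5030 + ½×0.68×44.5030² = 1008.9284.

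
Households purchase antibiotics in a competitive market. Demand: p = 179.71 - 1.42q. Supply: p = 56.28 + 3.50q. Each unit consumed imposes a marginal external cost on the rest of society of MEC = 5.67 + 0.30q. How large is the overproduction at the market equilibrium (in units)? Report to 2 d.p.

Market equilibrium (private): 56.28 + 3.50q = 179.71 - 1.42q → q_m = 25.0874.
Social marginal benefit = demand − MEC = 174.04 - 1.72q.
Set SMB = MC: 174.04 - 1.72q = 56.28 + 3.50q → q* = 22.5594.
Gap = |25.0874 − 22.5594| = 2.5280.

2.53 units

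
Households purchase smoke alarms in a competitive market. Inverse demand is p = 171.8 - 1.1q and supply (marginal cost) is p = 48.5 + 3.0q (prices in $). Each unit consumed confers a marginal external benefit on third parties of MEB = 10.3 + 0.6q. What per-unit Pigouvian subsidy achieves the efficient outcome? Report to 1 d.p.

Social marginal benefit = demand + MEB = 182.1 - 0.5q.
Set SMB = MC: 182.1 - 0.5q = 48.5 + 3.0q → q* = 38.1714.
The Pigouvian subsidy equals MEB at q*: 10.3 + 0.6×38.1714 = 33.2028.

subsidy = $33.2 per unit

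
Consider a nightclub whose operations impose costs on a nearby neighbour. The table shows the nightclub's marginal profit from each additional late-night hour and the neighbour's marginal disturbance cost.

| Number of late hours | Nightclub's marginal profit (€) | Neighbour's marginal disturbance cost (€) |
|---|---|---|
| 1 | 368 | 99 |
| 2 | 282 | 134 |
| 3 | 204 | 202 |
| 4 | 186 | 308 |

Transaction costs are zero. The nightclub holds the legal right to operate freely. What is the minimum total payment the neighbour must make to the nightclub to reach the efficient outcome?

Left alone the nightclub would choose level 4 (marginal profit stays positive).
Efficient level: k* = 3 (marginal profit ≥ marginal disturbance cost through 3).
The neighbour must at least cover the nightclub's forgone profit from cutting 4→3: 186 = 186.

€186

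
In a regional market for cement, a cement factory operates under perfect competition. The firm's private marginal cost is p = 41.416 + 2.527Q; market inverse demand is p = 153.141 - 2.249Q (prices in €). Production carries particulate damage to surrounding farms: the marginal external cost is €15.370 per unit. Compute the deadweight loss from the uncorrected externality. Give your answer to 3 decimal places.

Market equilibrium (private): 41.416 + 2.527Q = 153.141 - 2.249Q → Q_m = 23.3930.
Social marginal cost = private MC + MEC = 56.786 + 2.527Q.
Set SMC = demand: 56.786 + 2.527Q = 153.141 - 2.249Q → Q* = 20.1748.
The welfare-loss triangle has base |Q_m − Q*| and height MEC(Q_m) (the vertical gap between SMC and demand is zero at Q* and MEC at Q_m).
DWL = ½ × 3.2182 × 15.3700 = 24.7319.

DWL = €24.732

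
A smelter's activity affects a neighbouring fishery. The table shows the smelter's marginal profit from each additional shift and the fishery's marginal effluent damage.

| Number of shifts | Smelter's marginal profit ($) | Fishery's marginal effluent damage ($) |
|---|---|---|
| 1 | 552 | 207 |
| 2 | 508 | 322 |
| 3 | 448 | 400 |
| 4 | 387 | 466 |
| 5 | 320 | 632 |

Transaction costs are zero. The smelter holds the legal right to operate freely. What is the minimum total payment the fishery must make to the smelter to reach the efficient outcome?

Left alone the smelter would choose level 5 (marginal profit stays positive).
Efficient level: k* = 3 (marginal profit ≥ marginal effluent damage through 3).
The fishery must at least cover the smelter's forgone profit from cutting 5→3: 387 + 320 = 707.

$707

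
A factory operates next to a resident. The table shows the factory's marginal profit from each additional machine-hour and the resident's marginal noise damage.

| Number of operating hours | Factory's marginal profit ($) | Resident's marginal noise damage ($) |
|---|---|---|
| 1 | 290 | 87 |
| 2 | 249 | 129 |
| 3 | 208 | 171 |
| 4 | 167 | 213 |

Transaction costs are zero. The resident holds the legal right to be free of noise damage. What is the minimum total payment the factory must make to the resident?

Efficient level: marginal profit ≥ marginal noise damage through level 3, so k* = 3.
With the resident holding the right, the factory must at least compensate total damage at k*: 87 + 129 + 171 = 387.

$387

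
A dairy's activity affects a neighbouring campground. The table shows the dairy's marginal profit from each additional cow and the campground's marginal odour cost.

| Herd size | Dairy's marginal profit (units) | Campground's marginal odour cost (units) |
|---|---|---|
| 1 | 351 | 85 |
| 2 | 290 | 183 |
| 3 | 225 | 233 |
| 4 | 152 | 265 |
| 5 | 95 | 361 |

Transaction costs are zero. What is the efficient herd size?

2

Bargaining reaches the level where marginal profit last exceeds marginal odour cost.
That holds through level 2 (290 ≥ 183) but not at 3 (225 < 233).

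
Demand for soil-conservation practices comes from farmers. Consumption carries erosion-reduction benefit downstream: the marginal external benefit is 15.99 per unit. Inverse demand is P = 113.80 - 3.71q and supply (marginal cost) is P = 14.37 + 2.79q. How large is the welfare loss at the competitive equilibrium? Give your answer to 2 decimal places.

DWL = 19.67

Market equilibrium (private): 14.37 + 2.79q = 113.80 - 3.71q → q_m = 15.2969.
Social marginal benefit = demand + MEB = 129.79 - 3.71q.
Set SMB = MC: 129.79 - 3.71q = 14.37 + 2.79q → q* = 17.7569.
Between q* and q_m the wedge SMB − MC runs linearly from 0 to MEB(q_m), so the loss is a triangle.
DWL = ½ × 2.4600 × 15.9900 = 19.6677.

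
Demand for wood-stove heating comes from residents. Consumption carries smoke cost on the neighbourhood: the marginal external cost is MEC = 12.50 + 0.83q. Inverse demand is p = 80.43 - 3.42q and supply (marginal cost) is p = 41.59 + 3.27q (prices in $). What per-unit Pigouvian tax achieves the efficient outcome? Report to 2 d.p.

Social marginal benefit = demand − MEC = 67.93 - 4.25q.
Set SMB = MC: 67.93 - 4.25q = 41.59 + 3.27q → q* = 3.5027.
The Pigouvian tax equals MEC at q*: 12.50 + 0.83×3.5027 = 15.4072.

tax = $15.41 per unit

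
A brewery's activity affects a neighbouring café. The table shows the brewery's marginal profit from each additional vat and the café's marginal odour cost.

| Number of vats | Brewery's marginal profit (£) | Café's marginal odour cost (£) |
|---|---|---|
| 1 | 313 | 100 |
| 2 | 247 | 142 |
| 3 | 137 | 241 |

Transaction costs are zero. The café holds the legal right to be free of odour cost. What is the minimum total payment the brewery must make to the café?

Efficient level: marginal profit ≥ marginal odour cost through level 2, so k* = 2.
With the café holding the right, the brewery must at least compensate total damage at k*: 100 + 142 = 242.

£242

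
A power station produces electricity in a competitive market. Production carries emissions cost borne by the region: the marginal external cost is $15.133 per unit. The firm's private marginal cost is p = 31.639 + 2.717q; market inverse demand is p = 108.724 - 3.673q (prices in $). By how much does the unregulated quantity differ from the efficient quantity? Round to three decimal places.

2.368 units

Market equilibrium (private): 31.639 + 2.717q = 108.724 - 3.673q → q_m = 12.0634.
Social marginal cost = private MC + MEC = 46.772 + 2.717q.
Set SMC = demand: 46.772 + 2.717q = 108.724 - 3.673q → q* = 9.6951.
Gap = |12.0634 − 9.6951| = 2.3683.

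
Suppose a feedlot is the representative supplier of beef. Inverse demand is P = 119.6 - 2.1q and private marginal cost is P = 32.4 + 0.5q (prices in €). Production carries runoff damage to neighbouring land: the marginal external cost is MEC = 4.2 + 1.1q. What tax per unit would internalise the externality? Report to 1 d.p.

tax = €28.9 per unit

Social marginal cost = private MC + MEC = 36.6 + 1.6q.
Set SMC = demand: 36.6 + 1.6q = 119.6 - 2.1q → q* = 22.4324.
The Pigouvian tax equals MEC at q*: 4.2 + 1.1×22.4324 = 28.8756.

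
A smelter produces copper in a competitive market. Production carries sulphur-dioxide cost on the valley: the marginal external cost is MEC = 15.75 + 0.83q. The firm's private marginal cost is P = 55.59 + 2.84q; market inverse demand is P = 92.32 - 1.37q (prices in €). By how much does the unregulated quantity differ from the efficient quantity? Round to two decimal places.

4.56 units

Market equilibrium (private): 55.59 + 2.84q = 92.32 - 1.37q → q_m = 8.7245.
Social marginal cost = private MC + MEC = 71.34 + 3.67q.
Set SMC = demand: 71.34 + 3.67q = 92.32 - 1.37q → q* = 4.1627.
Gap = |8.7245 − 4.1627| = 4.5618.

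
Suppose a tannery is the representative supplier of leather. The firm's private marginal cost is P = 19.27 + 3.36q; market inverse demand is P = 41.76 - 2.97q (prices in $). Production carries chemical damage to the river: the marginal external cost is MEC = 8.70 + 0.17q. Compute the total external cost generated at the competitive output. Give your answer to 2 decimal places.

$31.98

Market equilibrium (private): 19.27 + 3.36q = 41.76 - 2.97q → q_m = 3.5529.
Total external cost = ∫₀^{q_m} (8.70 + 0.17q) dq = 8.70×3.5529 + ½×0.17×3.5529² = 31.9832.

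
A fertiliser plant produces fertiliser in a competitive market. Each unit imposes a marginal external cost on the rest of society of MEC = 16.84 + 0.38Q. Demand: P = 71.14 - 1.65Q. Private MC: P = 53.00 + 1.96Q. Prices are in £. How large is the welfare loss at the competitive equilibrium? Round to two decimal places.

Market equilibrium (private): 53.00 + 1.96Q = 71.14 - 1.65Q → Q_m = 5.0249.
Social marginal cost = private MC + MEC = 69.84 + 2.34Q.
Set SMC = demand: 69.84 + 2.34Q = 71.14 - 1.65Q → Q* = 0.3258.
Between Q* and Q_m the wedge SMC − demand runs linearly from 0 to MEC(Q_m), so the loss is a triangle.
DWL = ½ × 4.6991 × 18.7495 = 44.0529.

DWL = £44.05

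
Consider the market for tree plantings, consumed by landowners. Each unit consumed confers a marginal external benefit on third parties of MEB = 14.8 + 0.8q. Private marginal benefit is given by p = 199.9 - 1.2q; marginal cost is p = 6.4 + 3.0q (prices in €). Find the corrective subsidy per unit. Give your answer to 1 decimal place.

subsidy = €63.8 per unit

Social marginal benefit = demand + MEB = 214.7 - 0.4q.
Set SMB = MC: 214.7 - 0.4q = 6.4 + 3.0q → q* = 61.2647.
The Pigouvian subsidy equals MEB at q*: 14.8 + 0.8×61.2647 = 63.8118.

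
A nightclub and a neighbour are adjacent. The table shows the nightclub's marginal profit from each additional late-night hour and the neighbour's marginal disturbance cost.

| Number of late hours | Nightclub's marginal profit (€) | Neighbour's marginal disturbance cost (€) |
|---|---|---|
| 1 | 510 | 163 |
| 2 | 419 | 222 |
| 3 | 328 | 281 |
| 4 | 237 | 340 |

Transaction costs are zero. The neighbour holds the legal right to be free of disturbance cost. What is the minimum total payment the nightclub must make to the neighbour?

€666

Efficient level: marginal profit ≥ marginal disturbance cost through level 3, so k* = 3.
With the neighbour holding the right, the nightclub must at least compensate total damage at k*: 163 + 222 + 281 = 666.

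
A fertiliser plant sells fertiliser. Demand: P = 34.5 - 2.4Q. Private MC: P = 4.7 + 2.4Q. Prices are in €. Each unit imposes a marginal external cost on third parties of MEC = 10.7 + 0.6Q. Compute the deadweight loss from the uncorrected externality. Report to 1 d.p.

DWL = €19.3

Market equilibrium (private): 4.7 + 2.4Q = 34.5 - 2.4Q → Q_m = 6.2083.
Social marginal cost = private MC + MEC = 15.4 + 3.0Q.
Set SMC = demand: 15.4 + 3.0Q = 34.5 - 2.4Q → Q* = 3.5370.
The welfare-loss triangle has base |Q_m − Q*| and height MEC(Q_m) (the vertical gap between SMC and demand is zero at Q* and MEC at Q_m).
DWL = ½ × 2.6713 × 14.4250 = 19.2668.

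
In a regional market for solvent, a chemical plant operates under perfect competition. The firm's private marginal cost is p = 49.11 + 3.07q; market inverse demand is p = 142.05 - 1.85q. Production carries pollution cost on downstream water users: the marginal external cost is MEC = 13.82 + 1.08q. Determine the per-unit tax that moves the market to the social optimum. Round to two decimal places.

Social marginal cost = private MC + MEC = 62.93 + 4.15q.
Set SMC = demand: 62.93 + 4.15q = 142.05 - 1.85q → q* = 13.1867.
The Pigouvian tax equals MEC at q*: 13.82 + 1.08×13.1867 = 28.0616.

tax = 28.06 per unit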